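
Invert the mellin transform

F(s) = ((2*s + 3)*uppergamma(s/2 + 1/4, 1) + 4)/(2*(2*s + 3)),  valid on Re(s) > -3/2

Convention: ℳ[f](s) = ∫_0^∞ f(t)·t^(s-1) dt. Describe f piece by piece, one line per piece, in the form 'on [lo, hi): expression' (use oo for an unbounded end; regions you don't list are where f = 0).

the shared t-power comes off first: t on [0, 1); exp(-t**2) on [1, ∞)
strip the power substitution: sqrt(t) on [0, 1); exp(-t) on [1, ∞)
integrate the 2 segments split at 1, then add the results
the [0, 1) slice contributes ∫ t**(3/2)·t^(s-1) dt
segment 1 to ∞ holds sqrt(t)*exp(-t**2); add its integral

on [0, 1): t**(3/2)
on [1, oo): sqrt(t)*exp(-t**2)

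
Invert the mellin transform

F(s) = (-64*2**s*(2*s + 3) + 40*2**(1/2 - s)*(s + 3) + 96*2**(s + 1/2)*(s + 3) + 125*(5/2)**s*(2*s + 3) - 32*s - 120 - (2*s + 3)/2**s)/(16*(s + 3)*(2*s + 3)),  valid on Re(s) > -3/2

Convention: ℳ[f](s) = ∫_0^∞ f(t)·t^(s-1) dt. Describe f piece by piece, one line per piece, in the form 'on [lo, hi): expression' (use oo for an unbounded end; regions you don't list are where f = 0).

on [0, 1/2): 5*t**(3/2)
on [1/2, 1): t**3/2
on [1, 2): 3*t**(3/2)/2
on [2, 5/2): t**3/2

integrate the 4 segments split at 1/2, 1, 2, then add the results
the [0, 1/2) slice contributes ∫ 5*t**(3/2)·t^(s-1) dt
on [1/2, 1) integrate f = t**3/2 against the kernel
between 1 and 2 the integrand is 3*t**(3/2)/2·t^(s-1)
[2, 5/2) adds the kernel integral of t**3/2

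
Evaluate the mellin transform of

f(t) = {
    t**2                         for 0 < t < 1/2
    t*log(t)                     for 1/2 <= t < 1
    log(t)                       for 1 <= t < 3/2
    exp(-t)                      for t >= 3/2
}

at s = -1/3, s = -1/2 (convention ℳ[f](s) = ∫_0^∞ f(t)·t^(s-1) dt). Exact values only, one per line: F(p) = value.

F(-1/3) = 2**(1/3)*(-120*3**(2/3) + log(2**(30 + 40*3**(2/3))/3**(40*3**(2/3))) + 20*2**(2/3)*uppergamma(-1/3, 3/2) + 51 + 135*2**(2/3))/40
F(-1/2) = -4*sqrt(6)/3 - 2*sqrt(pi)*erfc(sqrt(6)/2) + sqrt(2)*log(64*2**(4*sqrt(3))/3**(4*sqrt(3)))/6 + 2*sqrt(6)*exp(-3/2)/3 + 13*sqrt(2)/6

slice at 1/2, 1, 3/2, transform all 4 pieces, and sum them
[0, 1/2) adds the kernel integral of t**2
between 1/2 and 1 the integrand is t*log(t)·t^(s-1)
on [1, 3/2): add ∫ log(t)·t^(s-1) dt
∫ over [3/2, ∞) of exp(-t)·t^(s-1) joins the sum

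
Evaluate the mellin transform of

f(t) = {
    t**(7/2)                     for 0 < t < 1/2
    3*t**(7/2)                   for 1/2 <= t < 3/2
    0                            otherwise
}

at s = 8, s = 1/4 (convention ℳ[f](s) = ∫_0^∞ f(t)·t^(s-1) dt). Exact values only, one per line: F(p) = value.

summing 2 kernel integrals split by 1/2 yields ℳ[f](s)
∫ over [0, 1/2) of t**(7/2)·t^(s-1) joins the sum
segment [1/2, 3/2) carries 3*t**(7/2); integrate it

F(8) = -sqrt(2)/23552 + 531441*sqrt(6)/47104
F(1/4) = 2**(1/4)*(-2 + 81*3**(3/4))/60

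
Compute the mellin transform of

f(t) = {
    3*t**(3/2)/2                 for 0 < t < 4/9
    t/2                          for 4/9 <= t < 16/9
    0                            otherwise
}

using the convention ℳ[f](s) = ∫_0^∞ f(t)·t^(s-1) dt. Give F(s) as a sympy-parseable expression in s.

back out the power substitution: 3*t**3/2 on [0, 2/3); t**2/2 on [2/3, 4/3)
remove the shared t-power first: 3*t/2 on [0, 2/3); 1/2 on [2/3, 4/3)
remove the common scale on t first: t on [0, 1); 1/2 on [1, 2)
integrate the 2 segments split at 4/9, then add the results
∫ 3*t**(3/2)/2·t^(s-1) over [0, 4/9)
[4/9, 16/9) adds the kernel integral of t/2

(2/3)**(2*s + 1)*(2**(2*s + 2)*(2*s + 3) + 2*s + 1)/(3*(s + 1)*(2*s + 3))
  Re(s) > -3/2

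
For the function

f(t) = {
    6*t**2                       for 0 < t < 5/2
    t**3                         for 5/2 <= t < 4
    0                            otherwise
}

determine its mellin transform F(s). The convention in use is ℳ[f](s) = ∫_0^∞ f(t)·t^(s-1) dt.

breakpoints 5/2: one integral from each of the 2 segments
∫ over [0, 5/2) of 6*t**2·t^(s-1) joins the sum
between 5/2 and 4 the integrand is t**3·t^(s-1)

(512*2**(3*s)*(s + 2) - 125*5**s*(s + 2) + 300*5**s*(s + 3))/(8*2**s*(s + 2)*(s + 3))
  Re(s) > -2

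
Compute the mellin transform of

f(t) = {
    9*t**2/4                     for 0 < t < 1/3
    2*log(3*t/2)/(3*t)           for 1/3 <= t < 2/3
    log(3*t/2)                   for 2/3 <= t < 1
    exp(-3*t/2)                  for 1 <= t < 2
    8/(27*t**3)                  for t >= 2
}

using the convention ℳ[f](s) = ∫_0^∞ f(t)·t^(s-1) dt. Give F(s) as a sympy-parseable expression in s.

(108*2**s*s**2*(s - 3)*(s + 2)*(s**2 - 2*s + 1)*uppergamma(s, 3/2) - 108*2**s*s**2*(s - 3)*(s + 2)*(s**2 - 2*s + 1)*uppergamma(s, 3) - 108*2**s*s**2*(s - 3)*(s + 2) + 108*2**s*(s - 3)*(s + 2)*(s**2 - 2*s + 1) - 108*3**s*s*(s - 3)*(s + 2)*(s**2 - 2*s + 1)*log(2) + 108*3**s*s*(s - 3)*(s + 2)*(s**2 - 2*s + 1)*log(3) - 108*3**s*(s - 3)*(s + 2)*(s**2 - 2*s + 1) - 4*6**s*s**2*(s + 2)*(s**2 - 2*s + 1) + 216*s**3*(s - 3)*(s + 2)*log(2) - 216*s**2*(s - 3)*(s + 2)*log(2) + 216*s**2*(s - 3)*(s + 2) + 27*s**2*(s - 3)*(s**2 - 2*s + 1))/(108*3**s*s**2*(s - 3)*(s + 2)*(s**2 - 2*s + 1))
  -2 < Re(s) < 3

undo the common scale on t: t**2 on [0, 1/2); log(t)/t on [1/2, 1); log(t) on [1, 3/2); …
breakpoints 1/3, 2/3, 1, 2: one integral from each of the 5 segments
between 0 and 1/3 the integrand is 9*t**2/4·t^(s-1)
segment 1/3 to 2/3 holds 2*log(3*t/2)/(3*t); add its integral
∫ log(3*t/2)·t^(s-1) over [2/3, 1)
for t in [1, 2): the term is ∫ exp(-3*t/2)·t^(s-1)
[2, ∞) adds the kernel integral of 8/(27*t**3)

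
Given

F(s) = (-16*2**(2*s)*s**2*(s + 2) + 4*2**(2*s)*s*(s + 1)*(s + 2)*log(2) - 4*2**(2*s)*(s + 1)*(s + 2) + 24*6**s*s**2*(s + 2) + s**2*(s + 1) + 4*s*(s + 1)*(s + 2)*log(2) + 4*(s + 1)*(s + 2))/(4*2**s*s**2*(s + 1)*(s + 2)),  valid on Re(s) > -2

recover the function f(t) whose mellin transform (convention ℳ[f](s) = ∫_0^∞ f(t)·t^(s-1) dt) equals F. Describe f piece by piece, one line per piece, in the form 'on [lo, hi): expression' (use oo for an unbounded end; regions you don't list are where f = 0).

on [0, 1/2): t**2
on [1/2, 2): log(t)
on [2, 3): 2*t

linearity at 1/2, 2 turns ℳ[f](s) into 3 summed integrals
the [0, 1/2) slice contributes ∫ t**2·t^(s-1) dt
on [1/2, 2): add ∫ log(t)·t^(s-1) dt
segment [2, 3) carries 2*t; integrate it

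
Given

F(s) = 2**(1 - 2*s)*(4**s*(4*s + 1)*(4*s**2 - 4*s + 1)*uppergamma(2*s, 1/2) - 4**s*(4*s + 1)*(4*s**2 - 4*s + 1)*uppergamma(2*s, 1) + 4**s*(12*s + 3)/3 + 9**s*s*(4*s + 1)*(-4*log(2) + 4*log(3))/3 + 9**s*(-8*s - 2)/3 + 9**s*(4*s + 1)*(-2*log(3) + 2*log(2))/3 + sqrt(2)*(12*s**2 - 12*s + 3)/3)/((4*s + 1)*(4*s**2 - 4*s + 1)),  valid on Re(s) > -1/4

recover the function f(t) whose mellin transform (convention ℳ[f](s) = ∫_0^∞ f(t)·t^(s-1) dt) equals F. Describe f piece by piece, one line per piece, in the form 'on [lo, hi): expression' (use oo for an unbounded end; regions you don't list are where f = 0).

on [0, 1/4): t**(1/4)
on [1/4, 1): exp(-sqrt(t))
on [1, 9/4): log(sqrt(t))/sqrt(t)

peel off the power substitution: sqrt(t) on [0, 1/2); exp(-t) on [1/2, 1); log(t)/t on [1, 3/2)
linearity at 1/4, 1 turns ℳ[f](s) into 3 summed integrals
for t in [0, 1/4): the term is ∫ t**(1/4)·t^(s-1)
over [1/4, 1), the kernel integral of exp(-sqrt(t)) enters the sum
on [1, 9/4) integrate f = log(sqrt(t))/sqrt(t) against the kernel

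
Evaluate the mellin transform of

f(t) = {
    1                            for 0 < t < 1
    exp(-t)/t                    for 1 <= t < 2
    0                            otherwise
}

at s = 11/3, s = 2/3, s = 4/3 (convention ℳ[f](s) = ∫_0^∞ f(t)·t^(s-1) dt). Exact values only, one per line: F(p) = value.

reversing the shared t-power: t on [0, 1); exp(-t) on [1, 2)
linearity at 1 turns ℳ[f](s) into 2 summed integrals
∫ 1·t^(s-1) over [0, 1)
segment 1 to 2 holds exp(-t)/t; add its integral

F(11/3) = -uppergamma(8/3, 2) + 3/11 + uppergamma(8/3, 1)
F(2/3) = -uppergamma(-1/3, 2) + uppergamma(-1/3, 1) + 3/2
F(4/3) = -uppergamma(1/3, 2) + uppergamma(1/3, 1) + 3/4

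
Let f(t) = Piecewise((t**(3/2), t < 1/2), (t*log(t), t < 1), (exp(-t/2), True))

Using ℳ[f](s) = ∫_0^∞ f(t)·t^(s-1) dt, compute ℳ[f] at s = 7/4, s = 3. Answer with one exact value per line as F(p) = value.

integrate the 3 segments split at 1/2, 1, then add the results
for t in [0, 1/2): the term is ∫ t**(3/2)·t^(s-1)
over [1/2, 1), the kernel integral of t*log(t) enters the sum
segment 1 to ∞ holds exp(-t/2); add its integral

F(7/4) = 2**(1/4)*(-416*2**(3/4) + 104 + 121*sqrt(2) + 286*log(2) + 12584*sqrt(2)*uppergamma(7/4, 1/2))/6292
F(3) = -15/256 + sqrt(2)/144 + log(2)/64 + 26*exp(-1/2)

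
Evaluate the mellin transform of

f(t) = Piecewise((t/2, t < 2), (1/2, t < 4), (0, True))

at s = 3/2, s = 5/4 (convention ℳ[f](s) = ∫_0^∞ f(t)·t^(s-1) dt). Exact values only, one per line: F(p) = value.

F(3/2) = 2*sqrt(2)/15 + 8/3
F(5/4) = 4*2**(1/4)/45 + 8*sqrt(2)/5

undo the common scale on t: t on [0, 1); 1/2 on [1, 2)
decompose at 2; ℳ[f](s) sums the 2 pieces' integrals
for t in [0, 2): the term is ∫ t/2·t^(s-1)
∫ 1/2·t^(s-1) over [2, 4)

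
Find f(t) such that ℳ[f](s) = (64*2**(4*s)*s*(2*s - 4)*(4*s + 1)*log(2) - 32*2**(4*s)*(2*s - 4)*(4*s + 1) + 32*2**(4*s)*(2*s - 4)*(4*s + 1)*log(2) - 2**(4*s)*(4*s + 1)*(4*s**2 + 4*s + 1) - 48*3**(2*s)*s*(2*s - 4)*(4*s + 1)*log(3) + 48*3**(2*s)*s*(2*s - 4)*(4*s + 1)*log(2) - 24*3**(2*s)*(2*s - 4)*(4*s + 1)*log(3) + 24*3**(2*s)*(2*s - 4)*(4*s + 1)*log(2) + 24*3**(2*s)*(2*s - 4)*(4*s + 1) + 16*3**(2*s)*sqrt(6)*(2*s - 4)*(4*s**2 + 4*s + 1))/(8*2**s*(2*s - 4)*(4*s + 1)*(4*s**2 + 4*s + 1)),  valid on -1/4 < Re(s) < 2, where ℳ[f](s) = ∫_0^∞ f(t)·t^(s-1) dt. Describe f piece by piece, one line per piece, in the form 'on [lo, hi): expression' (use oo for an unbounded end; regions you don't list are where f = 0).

invert the common scale on t to get t**(1/4) on [0, 9/4); sqrt(t)*log(sqrt(t)) on [9/4, 4); t**(-2) on [4, ∞)
invert the power substitution to get sqrt(t) on [0, 3/2); t*log(t) on [3/2, 2); t**(-4) on [2, ∞)
linearity at 9/2, 8 turns ℳ[f](s) into 3 summed integrals
∫ over [0, 9/2) of 2**(3/4)*t**(1/4)/2·t^(s-1) joins the sum
piece [9/2, 8): integrate sqrt(2)*sqrt(t)*log(sqrt(2)*sqrt(t)/2)/2 against the kernel
on [8, ∞): add ∫ 4/t**2·t^(s-1) dt

on [0, 9/2): 2**(3/4)*t**(1/4)/2
on [9/2, 8): sqrt(2)*sqrt(t)*log(sqrt(2)*sqrt(t)/2)/2
on [8, oo): 4/t**2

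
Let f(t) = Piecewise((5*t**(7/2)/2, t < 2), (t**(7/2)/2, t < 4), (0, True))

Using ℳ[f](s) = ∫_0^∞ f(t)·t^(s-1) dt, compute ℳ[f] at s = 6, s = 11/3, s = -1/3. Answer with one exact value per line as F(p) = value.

f breaks at 2 into 2 integrals to sum
segment [0, 2) carries 5*t**(7/2)/2; integrate it
over [2, 4), the kernel integral of t**(7/2)/2 enters the sum

F(6) = 2048*sqrt(2)/19 + 524288/19
F(11/3) = 1536*2**(1/6)/43 + 49152*2**(1/3)/43
F(-1/3) = 96*2**(1/6)/19 + 192*2**(1/3)/19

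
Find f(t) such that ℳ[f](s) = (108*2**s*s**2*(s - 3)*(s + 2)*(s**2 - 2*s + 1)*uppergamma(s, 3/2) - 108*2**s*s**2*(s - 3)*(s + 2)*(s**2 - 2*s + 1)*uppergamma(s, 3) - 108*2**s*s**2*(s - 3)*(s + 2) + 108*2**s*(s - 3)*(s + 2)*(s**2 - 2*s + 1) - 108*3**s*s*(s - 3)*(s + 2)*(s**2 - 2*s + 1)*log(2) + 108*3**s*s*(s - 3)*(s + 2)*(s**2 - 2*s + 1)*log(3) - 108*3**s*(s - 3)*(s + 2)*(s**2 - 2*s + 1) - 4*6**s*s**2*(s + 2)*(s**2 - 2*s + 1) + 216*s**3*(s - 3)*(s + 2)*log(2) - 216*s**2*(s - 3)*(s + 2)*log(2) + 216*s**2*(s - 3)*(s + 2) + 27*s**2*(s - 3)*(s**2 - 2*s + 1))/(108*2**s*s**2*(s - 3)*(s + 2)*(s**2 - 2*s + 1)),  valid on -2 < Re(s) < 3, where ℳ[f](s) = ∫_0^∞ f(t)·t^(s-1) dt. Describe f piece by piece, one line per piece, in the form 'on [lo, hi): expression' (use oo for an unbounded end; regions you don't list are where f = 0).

linearity at 1/2, 1, 3/2, 3 turns ℳ[f](s) into 5 summed integrals
for t in [0, 1/2): the term is ∫ t**2·t^(s-1)
on [1/2, 1): add ∫ log(t)/t·t^(s-1) dt
∫ log(t)·t^(s-1) over [1, 3/2)
on [3/2, 3) integrate f = exp(-t) against the kernel
on [3, ∞) integrate f = t**(-3) against the kernel

on [0, 1/2): t**2
on [1/2, 1): log(t)/t
on [1, 3/2): log(t)
on [3/2, 3): exp(-t)
on [3, oo): t**(-3)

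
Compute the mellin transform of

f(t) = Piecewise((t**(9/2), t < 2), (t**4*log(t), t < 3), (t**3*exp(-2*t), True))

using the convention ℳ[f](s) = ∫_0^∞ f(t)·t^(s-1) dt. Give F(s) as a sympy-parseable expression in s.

undo the shared t-power: t**(5/2) on [0, 2); t**2*log(t) on [2, 3); t*exp(-2*t) on [3, ∞)
undo the shared t-power: t**(3/2) on [0, 2); t*log(t) on [2, 3); exp(-2*t) on [3, ∞)
f breaks at 2, 3 into 3 integrals to sum
∫ over [0, 2) of t**(9/2)·t^(s-1) joins the sum
∫ over [2, 3) of t**4*log(t)·t^(s-1) joins the sum
for t in [3, ∞): the term is ∫ t**3*exp(-2*t)·t^(s-1)

6**(-s - 3)*(-2*12**(s + 3)*(s + 3)*(2*s + 9)*log(2) - 2*12**(s + 3)*(2*s + 9)*log(2) + 2*12**(s + 3)*(2*s + 9) + 4*12**(s + 3)*sqrt(2)*(2*s + (s + 3)**2 + 7) + 3*18**(s + 3)*(s + 3)*(2*s + 9)*log(3) - 3*18**(s + 3)*(2*s + 9) + 3*18**(s + 3)*(2*s + 9)*log(3) + 3**(s + 3)*(2*s + 9)*(2*s + (s + 3)**2 + 7)*uppergamma(s + 3, 6))/((2*s + 9)*(2*s + (s + 3)**2 + 7))
  Re(s) > -9/2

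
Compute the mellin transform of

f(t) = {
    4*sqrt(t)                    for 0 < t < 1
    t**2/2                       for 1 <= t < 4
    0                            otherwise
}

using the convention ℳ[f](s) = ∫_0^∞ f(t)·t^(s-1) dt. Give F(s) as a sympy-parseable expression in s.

(4**(s + 2)*(2*s + 1) + 14*s + 31)/(2*(s + 2)*(2*s + 1))
  Re(s) > -1/2

along the cuts 1, ℳ[f](s) splits into 2 integrals
on [0, 1): add ∫ 4*sqrt(t)·t^(s-1) dt
segment [1, 4) carries t**2/2; integrate it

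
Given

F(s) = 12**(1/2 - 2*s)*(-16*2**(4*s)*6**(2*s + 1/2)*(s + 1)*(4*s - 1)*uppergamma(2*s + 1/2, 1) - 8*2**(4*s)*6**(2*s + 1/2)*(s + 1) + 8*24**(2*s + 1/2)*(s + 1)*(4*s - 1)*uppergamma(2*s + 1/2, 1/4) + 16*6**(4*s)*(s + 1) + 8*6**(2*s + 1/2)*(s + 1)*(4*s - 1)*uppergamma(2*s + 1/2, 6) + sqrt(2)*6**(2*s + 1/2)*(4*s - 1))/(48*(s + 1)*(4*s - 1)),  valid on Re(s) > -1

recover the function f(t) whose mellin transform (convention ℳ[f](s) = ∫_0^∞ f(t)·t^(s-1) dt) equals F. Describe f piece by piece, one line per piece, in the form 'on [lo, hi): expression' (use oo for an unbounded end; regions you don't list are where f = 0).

on [0, 1/4): t
on [1/4, 4): t**(1/4)*exp(-sqrt(t)/2)
on [4, 9): 1/(2*t**(1/4))
on [9, oo): t**(1/4)*exp(-2*sqrt(t))

remove the power substitution first: t**2 on [0, 1/2); sqrt(t)*exp(-t/2) on [1/2, 2); 1/(2*sqrt(t)) on [2, 3); …
back out the shared t-power: t**(3/2) on [0, 1/2); exp(-t/2) on [1/2, 2); 1/(2*t) on [2, 3); …
integrate the 4 segments split at 1/4, 4, 9, then add the results
over [0, 1/4), the kernel integral of t enters the sum
∫ t**(1/4)*exp(-sqrt(t)/2)·t^(s-1) over [1/4, 4)
segment [4, 9) carries 1/(2*t**(1/4)); integrate it
[9, ∞) adds the kernel integral of t**(1/4)*exp(-2*sqrt(t))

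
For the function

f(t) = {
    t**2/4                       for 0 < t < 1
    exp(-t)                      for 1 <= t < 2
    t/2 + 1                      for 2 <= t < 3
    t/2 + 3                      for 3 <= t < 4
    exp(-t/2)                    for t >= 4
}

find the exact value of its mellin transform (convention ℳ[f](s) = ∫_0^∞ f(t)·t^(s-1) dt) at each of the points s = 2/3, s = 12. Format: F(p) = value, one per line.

F(2/3) = -3*3**(2/3) - 21*2**(2/3)/10 - uppergamma(2/3, 2) + 3/32 + 2**(2/3)*uppergamma(2/3, 2) + uppergamma(2/3, 1) + 57*2**(1/3)/5
F(12) = 14602626427/2184 + 108505112*exp(-1) + 1207808259840*exp(-2)

the common scale on t comes off first: t**2 on [0, 1/2); exp(-2*t) on [1/2, 1); t + 1 on [1, 3/2); …
linearity at 1, 2, 3, 4 turns ℳ[f](s) into 5 summed integrals
on [0, 1): add ∫ t**2/4·t^(s-1) dt
for t in [1, 2): the term is ∫ exp(-t)·t^(s-1)
for t in [2, 3): the term is ∫ (t/2 + 1)·t^(s-1)
between 3 and 4 the integrand is (t/2 + 3)·t^(s-1)
over [4, ∞), the kernel integral of exp(-t/2) enters the sum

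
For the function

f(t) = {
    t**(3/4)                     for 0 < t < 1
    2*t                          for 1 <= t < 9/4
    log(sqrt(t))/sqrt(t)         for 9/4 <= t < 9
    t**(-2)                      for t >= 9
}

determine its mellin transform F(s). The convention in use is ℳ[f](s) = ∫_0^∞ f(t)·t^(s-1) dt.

the power substitution comes off first: t**(3/2) on [0, 1); 2*t**2 on [1, 3/2); log(t)/t on [3/2, 3); …
split f at 1, 9/4, 9: ℳ[f](s) collects 4 kernel integrals
for t in [0, 1): the term is ∫ t**(3/4)·t^(s-1)
on [1, 9/4) integrate f = 2*t against the kernel
the [9/4, 9) slice contributes ∫ log(sqrt(t))/sqrt(t)·t^(s-1) dt
over [9, ∞), the kernel integral of t**(-2) enters the sum

(324*2**(2*s)*(2*s - 4)*(2*s + 2)*(4*s**2 - 4*s + 1) - 324*2**(2*s)*(2*s - 4)*(4*s + 3)*(4*s**2 - 4*s + 1) - 216*3**(2*s)*s*(2*s - 4)*(2*s + 2)*(4*s + 3)*log(3) + 216*3**(2*s)*s*(2*s - 4)*(2*s + 2)*(4*s + 3)*log(2) - 108*3**(2*s)*(2*s - 4)*(2*s + 2)*(4*s + 3)*log(2) + 108*3**(2*s)*(2*s - 4)*(2*s + 2)*(4*s + 3) + 108*3**(2*s)*(2*s - 4)*(2*s + 2)*(4*s + 3)*log(3) + 729*3**(2*s)*(2*s - 4)*(4*s + 3)*(4*s**2 - 4*s + 1) + 108*6**(2*s)*s*(2*s - 4)*(2*s + 2)*(4*s + 3)*log(3) - 54*6**(2*s)*(2*s - 4)*(2*s + 2)*(4*s + 3)*log(3) - 54*6**(2*s)*(2*s - 4)*(2*s + 2)*(4*s + 3) - 2*6**(2*s)*(2*s + 2)*(4*s + 3)*(4*s**2 - 4*s + 1))/(81*2**(2*s)*(2*s - 4)*(2*s + 2)*(4*s + 3)*(4*s**2 - 4*s + 1))
  -3/4 < Re(s) < 2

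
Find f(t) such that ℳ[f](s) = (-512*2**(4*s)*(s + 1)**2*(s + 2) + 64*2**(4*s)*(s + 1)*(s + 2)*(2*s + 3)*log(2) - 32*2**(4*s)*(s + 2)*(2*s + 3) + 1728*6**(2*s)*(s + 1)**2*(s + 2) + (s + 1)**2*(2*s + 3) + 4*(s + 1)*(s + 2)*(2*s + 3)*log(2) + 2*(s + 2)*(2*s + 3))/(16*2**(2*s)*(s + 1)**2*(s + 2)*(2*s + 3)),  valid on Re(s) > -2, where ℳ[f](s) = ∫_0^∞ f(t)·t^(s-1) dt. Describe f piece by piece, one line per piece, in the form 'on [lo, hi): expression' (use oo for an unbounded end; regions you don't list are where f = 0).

on [0, 1/4): t**2
on [1/4, 4): t*log(sqrt(t))
on [4, 9): 2*t**(3/2)

remove the shared t-power first: t**(3/2) on [0, 1/4); sqrt(t)*log(sqrt(t)) on [1/4, 4); 2*t on [4, 9)
reversing the shared t-power: t on [0, 1/4); log(sqrt(t)) on [1/4, 4); 2*sqrt(t) on [4, 9)
peel off the power substitution: t**2 on [0, 1/2); log(t) on [1/2, 2); 2*t on [2, 3)
cuts at 1/4, 4: linearity sums the 3 kernel integrals
piece [0, 1/4): integrate t**2 against the kernel
for t in [1/4, 4): the term is ∫ t*log(sqrt(t))·t^(s-1)
the [4, 9) slice contributes ∫ 2*t**(3/2)·t^(s-1) dt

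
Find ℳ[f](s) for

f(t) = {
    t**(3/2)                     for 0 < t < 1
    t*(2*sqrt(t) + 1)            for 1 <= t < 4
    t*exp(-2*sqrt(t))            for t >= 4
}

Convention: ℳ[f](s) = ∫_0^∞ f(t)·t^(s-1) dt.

peel off the power substitution: t**3 on [0, 1); t**2*(2*t + 1) on [1, 2); t**2*exp(-2*t) on [2, ∞)
invert the shared t-power to get t on [0, 1); 2*t + 1 on [1, 2); exp(-2*t) on [2, ∞)
split f at 1, 4: ℳ[f](s) collects 3 kernel integrals
for t in [0, 1): the term is ∫ t**(3/2)·t^(s-1)
over [1, 4), the kernel integral of t*(2*sqrt(t) + 1) enters the sum
segment 4 to ∞ holds t*exp(-2*sqrt(t)); add its integral

(80*2**(4*s)*(s + 1) + 8*2**(4*s) - 8*2**(2*s)*(s + 1) - 2*2**(2*s) + (s + 1)*(2*s + 3)*uppergamma(2*s + 2, 4))/(2*2**(2*s)*(s + 1)*(2*s + 3))
  Re(s) > -3/2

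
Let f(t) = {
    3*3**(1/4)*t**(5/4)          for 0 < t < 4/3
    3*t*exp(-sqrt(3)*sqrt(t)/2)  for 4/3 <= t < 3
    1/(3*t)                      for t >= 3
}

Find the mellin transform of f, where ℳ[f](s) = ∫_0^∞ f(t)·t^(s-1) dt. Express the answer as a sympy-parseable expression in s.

undo the common scale on t: t**(5/4) on [0, 4); t*exp(-sqrt(t)/2) on [4, 9); 1/t on [9, ∞)
the shared t-power comes off first: t**(1/4) on [0, 4); exp(-sqrt(t)/2) on [4, 9); t**(-2) on [9, ∞)
invert the power substitution to get sqrt(t) on [0, 2); exp(-t/2) on [2, 3); t**(-4) on [3, ∞)
slice at 4/3, 3, transform all 3 pieces, and sum them
for t in [0, 4/3): the term is ∫ 3*3**(1/4)*t**(5/4)·t^(s-1)
on [4/3, 3): add ∫ 3*t*exp(-sqrt(3)*sqrt(t)/2)·t^(s-1) dt
between 3 and ∞ the integrand is 1/(3*t)·t^(s-1)

(72*2**(2*s)*(s - 1)*(4*s + 5)*uppergamma(2*s + 2, 1) - 72*2**(2*s)*(s - 1)*(4*s + 5)*uppergamma(2*s + 2, 3/2) + 144*2**(2*s + 1/2)*(s - 1) - 3**(2*s)*(4*s + 5))/(9*3**s*(s - 1)*(4*s + 5))
  -5/4 < Re(s) < 1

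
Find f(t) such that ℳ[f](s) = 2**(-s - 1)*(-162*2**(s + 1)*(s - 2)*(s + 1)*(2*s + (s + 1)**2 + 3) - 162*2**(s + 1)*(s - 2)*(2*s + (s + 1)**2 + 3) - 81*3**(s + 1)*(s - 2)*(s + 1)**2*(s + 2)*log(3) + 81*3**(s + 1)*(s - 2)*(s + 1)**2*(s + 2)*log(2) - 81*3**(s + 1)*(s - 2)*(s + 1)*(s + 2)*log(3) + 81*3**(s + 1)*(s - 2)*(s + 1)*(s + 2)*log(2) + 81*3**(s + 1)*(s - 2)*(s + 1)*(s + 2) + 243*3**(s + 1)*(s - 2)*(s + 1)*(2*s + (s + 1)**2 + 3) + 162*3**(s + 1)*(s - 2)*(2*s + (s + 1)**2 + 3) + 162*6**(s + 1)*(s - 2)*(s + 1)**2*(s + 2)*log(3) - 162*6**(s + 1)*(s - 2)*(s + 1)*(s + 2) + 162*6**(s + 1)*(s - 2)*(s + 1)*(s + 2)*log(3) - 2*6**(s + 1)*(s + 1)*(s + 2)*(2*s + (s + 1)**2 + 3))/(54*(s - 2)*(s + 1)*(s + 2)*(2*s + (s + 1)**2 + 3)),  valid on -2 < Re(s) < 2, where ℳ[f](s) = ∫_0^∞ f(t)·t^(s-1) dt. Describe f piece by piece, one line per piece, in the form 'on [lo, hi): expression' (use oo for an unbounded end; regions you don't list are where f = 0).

peel off the shared t-power: t on [0, 1); t + 3 on [1, 3/2); t*log(t) on [3/2, 3); …
cuts at 1, 3/2, 3: linearity sums the 4 kernel integrals
[0, 1) adds the kernel integral of t**2
on [1, 3/2) integrate f = t*(t + 3) against the kernel
∫ over [3/2, 3) of t**2*log(t)·t^(s-1) joins the sum
[3, ∞) adds the kernel integral of t**(-2)

on [0, 1): t**2
on [1, 3/2): t*(t + 3)
on [3/2, 3): t**2*log(t)
on [3, oo): t**(-2)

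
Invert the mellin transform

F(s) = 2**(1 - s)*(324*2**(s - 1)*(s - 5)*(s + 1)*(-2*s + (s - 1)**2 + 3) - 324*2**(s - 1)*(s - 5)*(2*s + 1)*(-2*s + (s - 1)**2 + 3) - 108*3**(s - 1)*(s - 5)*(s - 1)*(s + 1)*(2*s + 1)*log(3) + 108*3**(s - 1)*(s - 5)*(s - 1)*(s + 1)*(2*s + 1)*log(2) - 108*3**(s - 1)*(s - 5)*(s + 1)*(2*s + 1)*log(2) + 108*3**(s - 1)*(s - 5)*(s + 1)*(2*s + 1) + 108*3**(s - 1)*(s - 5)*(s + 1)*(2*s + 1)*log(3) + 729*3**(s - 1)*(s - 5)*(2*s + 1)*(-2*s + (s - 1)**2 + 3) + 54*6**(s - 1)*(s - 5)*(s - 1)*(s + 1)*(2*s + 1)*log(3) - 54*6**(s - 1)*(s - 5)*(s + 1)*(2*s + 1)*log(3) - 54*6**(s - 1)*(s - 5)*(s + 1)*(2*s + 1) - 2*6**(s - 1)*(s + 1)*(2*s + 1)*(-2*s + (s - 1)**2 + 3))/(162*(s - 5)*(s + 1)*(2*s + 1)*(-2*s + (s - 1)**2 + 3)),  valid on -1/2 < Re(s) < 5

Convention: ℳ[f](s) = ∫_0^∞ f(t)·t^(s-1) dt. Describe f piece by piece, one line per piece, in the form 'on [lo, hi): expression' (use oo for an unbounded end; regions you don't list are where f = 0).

reversing the shared t-power: t**(3/2) on [0, 1); 2*t**2 on [1, 3/2); log(t)/t on [3/2, 3); …
breakpoints 1, 3/2, 3: one integral from each of the 4 segments
over [0, 1), the kernel integral of sqrt(t) enters the sum
piece [1, 3/2): integrate 2*t against the kernel
segment 3/2 to 3 holds log(t)/t**2; add its integral
segment [3, ∞) carries t**(-5); integrate it

on [0, 1): sqrt(t)
on [1, 3/2): 2*t
on [3/2, 3): log(t)/t**2
on [3, oo): t**(-5)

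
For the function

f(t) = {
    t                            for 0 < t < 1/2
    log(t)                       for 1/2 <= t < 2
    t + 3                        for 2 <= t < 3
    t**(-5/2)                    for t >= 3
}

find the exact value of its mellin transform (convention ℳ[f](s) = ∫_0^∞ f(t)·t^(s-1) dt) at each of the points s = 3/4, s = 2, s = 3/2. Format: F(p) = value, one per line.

summing 4 kernel integrals split by 1/2, 2, 3 yields ℳ[f](s)
the [0, 1/2) slice contributes ∫ t·t^(s-1) dt
segment [1/2, 2) carries log(t); integrate it
on [2, 3): add ∫ (t + 3)·t^(s-1) dt
on [3, ∞): add ∫ t**(-5/2)·t^(s-1) dt

F(3/4) = 2**(1/4)*(-436*sqrt(2) + 2*2**(3/4)*3**(1/4) + 65 + log(2**(42 + 84*sqrt(2))) + 180*6**(3/4))/63
F(2) = 2*sqrt(3)/3 + 17*log(2)/8 + 207/16
F(3/2) = sqrt(2)*(-1139 + 30*sqrt(2) + 270*log(2) + 864*sqrt(6))/180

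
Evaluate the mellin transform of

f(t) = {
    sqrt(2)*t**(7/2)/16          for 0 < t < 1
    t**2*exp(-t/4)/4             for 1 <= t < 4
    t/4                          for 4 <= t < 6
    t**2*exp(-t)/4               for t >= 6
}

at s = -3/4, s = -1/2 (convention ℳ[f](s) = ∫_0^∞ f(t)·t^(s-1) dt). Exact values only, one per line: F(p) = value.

F(-3/4) = -43*sqrt(2)/44 - sqrt(2)*uppergamma(5/4, 1) + uppergamma(5/4, 6)/4 + sqrt(2)*uppergamma(5/4, 1/4) + 6**(1/4)
F(-1/2) = -1 - 2*exp(-1) - sqrt(pi)*erfc(1) + sqrt(pi)*erfc(sqrt(6))/8 + sqrt(6)*exp(-6)/4 + sqrt(2)/48 + exp(-1/4) + sqrt(pi)*erfc(1/2) + sqrt(6)/2

back out the common scale on t: t**(7/2) on [0, 1/2); t**2*exp(-t/2) on [1/2, 2); t/2 on [2, 3); …
the shared t-power comes off first: t**(3/2) on [0, 1/2); exp(-t/2) on [1/2, 2); 1/(2*t) on [2, 3); …
breakpoints 1, 4, 6: one integral from each of the 4 segments
∫ over [0, 1) of sqrt(2)*t**(7/2)/16·t^(s-1) joins the sum
[1, 4) adds the kernel integral of t**2*exp(-t/4)/4
on [4, 6) integrate f = t/4 against the kernel
∫ over [6, ∞) of t**2*exp(-t)/4·t^(s-1) joins the sum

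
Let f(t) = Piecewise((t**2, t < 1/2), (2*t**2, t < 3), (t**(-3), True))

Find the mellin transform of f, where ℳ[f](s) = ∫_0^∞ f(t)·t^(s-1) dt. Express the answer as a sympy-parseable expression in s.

the shared t-power comes off first: t on [0, 1/2); 2*t on [1/2, 3); t**(-4) on [3, ∞)
integrate the 3 segments split at 1/2, 3, then add the results
∫ over [0, 1/2) of t**2·t^(s-1) joins the sum
the [1/2, 3) slice contributes ∫ 2*t**2·t^(s-1) dt
over [3, ∞), the kernel integral of t**(-3) enters the sum

(1940*6**s*s - 5840*6**s - 27*s + 81)/(108*2**s*(s**2 - s - 6))
  -2 < Re(s) < 3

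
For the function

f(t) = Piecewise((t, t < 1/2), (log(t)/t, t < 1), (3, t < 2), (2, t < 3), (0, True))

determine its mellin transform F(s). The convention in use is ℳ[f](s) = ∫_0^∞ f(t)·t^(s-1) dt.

(2*2**(2*s)*(s + 1)*(s**2 - 2*s + 1) - 2*2**s*s*(s + 1) - 6*2**s*(s + 1)*(s**2 - 2*s + 1) + 4*6**s*(s + 1)*(s**2 - 2*s + 1) + 4*s**2*(s + 1)*log(2) - 4*s*(s + 1)*log(2) + 4*s*(s + 1) + s*(s**2 - 2*s + 1))/(2*2**s*s*(s + 1)*(s**2 - 2*s + 1))
  Re(s) > -1

along the cuts 1/2, 1, 2, ℳ[f](s) splits into 4 integrals
∫ over [0, 1/2) of t·t^(s-1) joins the sum
over [1/2, 1), the kernel integral of log(t)/t enters the sum
∫ 3·t^(s-1) over [1, 2)
segment [2, 3) carries 2; integrate it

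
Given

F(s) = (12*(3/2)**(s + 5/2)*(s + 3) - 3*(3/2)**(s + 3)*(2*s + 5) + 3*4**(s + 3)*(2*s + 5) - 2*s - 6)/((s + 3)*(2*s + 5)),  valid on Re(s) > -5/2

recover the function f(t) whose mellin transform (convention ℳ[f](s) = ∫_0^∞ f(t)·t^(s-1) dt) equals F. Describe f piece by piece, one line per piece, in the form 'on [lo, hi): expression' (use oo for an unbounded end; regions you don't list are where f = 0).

linearity at 1, 3/2 turns ℳ[f](s) into 3 summed integrals
for t in [0, 1): the term is ∫ 5*t**(5/2)·t^(s-1)
segment [1, 3/2) carries 6*t**(5/2); integrate it
on [3/2, 4) integrate f = 3*t**3 against the kernel

on [0, 1): 5*t**(5/2)
on [1, 3/2): 6*t**(5/2)
on [3/2, 4): 3*t**3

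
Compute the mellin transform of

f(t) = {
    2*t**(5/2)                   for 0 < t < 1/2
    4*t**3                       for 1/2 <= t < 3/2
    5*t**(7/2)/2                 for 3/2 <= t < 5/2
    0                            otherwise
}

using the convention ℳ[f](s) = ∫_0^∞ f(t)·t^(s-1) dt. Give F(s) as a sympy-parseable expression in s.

split f at 1/2, 3/2: ℳ[f](s) collects 3 kernel integrals
[0, 1/2) adds the kernel integral of 2*t**(5/2)
segment 1/2 to 3/2 holds 4*t**3; add its integral
for t in [3/2, 5/2): the term is ∫ 5*t**(7/2)/2·t^(s-1)

(-4*2**(-s - 3)*(2*s + 5)*(2*s + 7) + 4*2**(-s - 5/2)*(s + 3)*(2*s + 7) + 4*(3/2)**(s + 3)*(2*s + 5)*(2*s + 7) - 5*(3/2)**(s + 7/2)*(s + 3)*(2*s + 5) + 5*(5/2)**(s + 7/2)*(s + 3)*(2*s + 5))/((s + 3)*(2*s + 5)*(2*s + 7))
  Re(s) > -5/2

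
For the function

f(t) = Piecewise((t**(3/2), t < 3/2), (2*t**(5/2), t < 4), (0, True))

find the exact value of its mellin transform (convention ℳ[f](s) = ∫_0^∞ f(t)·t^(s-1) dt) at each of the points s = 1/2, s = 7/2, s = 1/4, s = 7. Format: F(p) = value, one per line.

F(1/2) = 997/24
F(7/2) = 1308533/960
F(1/4) = -30*2**(1/4)*3**(3/4)/77 + 256*sqrt(2)/11
F(7) = 2097152/19 - 6561*sqrt(6)/2584

integrate the 2 segments split at 3/2, then add the results
on [0, 3/2) integrate f = t**(3/2) against the kernel
segment 3/2 to 4 holds 2*t**(5/2); add its integral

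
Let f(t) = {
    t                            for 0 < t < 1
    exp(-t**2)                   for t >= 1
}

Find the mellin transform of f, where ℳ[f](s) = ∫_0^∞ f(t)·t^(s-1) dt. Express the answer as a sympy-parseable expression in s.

((s + 1)*uppergamma(s/2, 1) + 2)/(2*(s + 1))
  Re(s) > -1

the power substitution comes off first: sqrt(t) on [0, 1); exp(-t) on [1, ∞)
f breaks at 1 into 2 integrals to sum
on [0, 1) integrate f = t against the kernel
piece [1, ∞): integrate exp(-t**2) against the kernel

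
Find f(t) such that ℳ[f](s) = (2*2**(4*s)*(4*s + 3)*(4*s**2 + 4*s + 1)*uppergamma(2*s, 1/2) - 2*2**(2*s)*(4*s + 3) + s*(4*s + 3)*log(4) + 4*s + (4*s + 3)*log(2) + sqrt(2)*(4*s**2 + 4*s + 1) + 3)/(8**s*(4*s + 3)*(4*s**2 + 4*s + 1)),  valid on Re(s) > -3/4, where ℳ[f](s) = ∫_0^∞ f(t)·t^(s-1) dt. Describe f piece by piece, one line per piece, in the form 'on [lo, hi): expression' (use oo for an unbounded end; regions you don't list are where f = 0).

on [0, 1/8): 2**(3/4)*t**(3/4)
on [1/8, 1/2): sqrt(2)*sqrt(t)*log(sqrt(2)*sqrt(t))
on [1/2, oo): exp(-sqrt(2)*sqrt(t)/2)

undo the common scale on t: t**(3/4) on [0, 1/4); sqrt(t)*log(sqrt(t)) on [1/4, 1); exp(-sqrt(t)/2) on [1, ∞)
back out the power substitution: t**(3/2) on [0, 1/2); t*log(t) on [1/2, 1); exp(-t/2) on [1, ∞)
decompose at 1/8, 1/2; ℳ[f](s) sums the 3 pieces' integrals
for t in [0, 1/8): the term is ∫ 2**(3/4)*t**(3/4)·t^(s-1)
on [1/8, 1/2): add ∫ sqrt(2)*sqrt(t)*log(sqrt(2)*sqrt(t))·t^(s-1) dt
over [1/2, ∞), the kernel integral of exp(-sqrt(2)*sqrt(t)/2) enters the sum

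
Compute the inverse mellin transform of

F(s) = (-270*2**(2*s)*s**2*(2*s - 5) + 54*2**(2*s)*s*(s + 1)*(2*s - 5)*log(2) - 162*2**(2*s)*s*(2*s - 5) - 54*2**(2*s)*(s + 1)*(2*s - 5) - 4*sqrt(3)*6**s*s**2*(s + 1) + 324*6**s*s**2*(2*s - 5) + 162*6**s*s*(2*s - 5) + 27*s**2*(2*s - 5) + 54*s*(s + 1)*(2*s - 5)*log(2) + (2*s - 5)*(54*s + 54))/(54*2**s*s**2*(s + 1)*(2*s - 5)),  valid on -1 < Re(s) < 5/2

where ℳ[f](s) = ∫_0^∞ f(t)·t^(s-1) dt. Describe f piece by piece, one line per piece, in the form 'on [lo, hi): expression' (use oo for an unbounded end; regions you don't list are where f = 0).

on [0, 1/2): t
on [1/2, 2): log(t)
on [2, 3): t + 3
on [3, oo): t**(-5/2)

along the cuts 1/2, 2, 3, ℳ[f](s) splits into 4 integrals
segment [0, 1/2) carries t; integrate it
on [1/2, 2) integrate f = log(t) against the kernel
over [2, 3), the kernel integral of (t + 3) enters the sum
on [3, ∞): add ∫ t**(-5/2)·t^(s-1) dt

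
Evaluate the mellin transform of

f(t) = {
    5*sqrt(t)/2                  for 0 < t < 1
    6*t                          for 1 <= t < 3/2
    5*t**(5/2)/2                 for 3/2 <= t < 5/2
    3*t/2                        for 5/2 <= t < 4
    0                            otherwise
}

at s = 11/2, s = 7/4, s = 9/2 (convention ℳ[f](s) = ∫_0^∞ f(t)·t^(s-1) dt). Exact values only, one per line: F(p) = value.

F(11/2) = -46875*sqrt(10)/1664 + 2187*sqrt(6)/416 + 5887523/2496
F(7/4) = -75*2**(1/4)*5**(3/4)/44 - 405*2**(3/4)*3**(1/4)/272 - 106/99 + 27*2**(1/4)*3**(3/4)/11 + 192*sqrt(2)/11 + 3125*2**(3/4)*5**(1/4)/272
F(9/2) = -9375*sqrt(10)/704 + 729*sqrt(6)/176 + 7587495/9856

slice at 1, 3/2, 5/2, transform all 4 pieces, and sum them
for t in [0, 1): the term is ∫ 5*sqrt(t)/2·t^(s-1)
on [1, 3/2) integrate f = 6*t against the kernel
over [3/2, 5/2), the kernel integral of 5*t**(5/2)/2 enters the sum
∫ over [5/2, 4) of 3*t/2·t^(s-1) joins the sum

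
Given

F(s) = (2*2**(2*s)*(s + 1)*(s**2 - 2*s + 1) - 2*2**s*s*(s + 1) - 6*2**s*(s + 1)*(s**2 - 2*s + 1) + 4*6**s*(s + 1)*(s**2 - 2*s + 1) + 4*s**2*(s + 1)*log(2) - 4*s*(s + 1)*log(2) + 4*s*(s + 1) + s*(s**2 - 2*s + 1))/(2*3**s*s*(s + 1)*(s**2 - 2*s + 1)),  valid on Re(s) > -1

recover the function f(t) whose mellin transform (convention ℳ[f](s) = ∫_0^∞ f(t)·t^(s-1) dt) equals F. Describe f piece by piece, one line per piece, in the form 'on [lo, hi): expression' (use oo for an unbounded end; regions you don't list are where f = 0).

strip the common scale on t: t on [0, 1/2); log(t)/t on [1/2, 1); 3 on [1, 2); …
linearity at 1/3, 2/3, 4/3 turns ℳ[f](s) into 4 summed integrals
segment 0 to 1/3 holds 3*t/2; add its integral
for t in [1/3, 2/3): the term is ∫ 2*log(3*t/2)/(3*t)·t^(s-1)
between 2/3 and 4/3 the integrand is 3·t^(s-1)
over [4/3, 2), the kernel integral of 2 enters the sum

on [0, 1/3): 3*t/2
on [1/3, 2/3): 2*log(3*t/2)/(3*t)
on [2/3, 4/3): 3
on [4/3, 2): 2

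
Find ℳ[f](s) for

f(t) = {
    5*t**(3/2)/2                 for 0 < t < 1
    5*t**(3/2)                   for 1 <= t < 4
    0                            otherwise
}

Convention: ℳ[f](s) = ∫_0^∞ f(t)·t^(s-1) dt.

5*(16*2**(2*s) - 1)/(2*s + 3)
  Re(s) > -3/2

f breaks at 1 into 2 integrals to sum
on [0, 1) integrate f = 5*t**(3/2)/2 against the kernel
∫ over [1, 4) of 5*t**(3/2)·t^(s-1) joins the sum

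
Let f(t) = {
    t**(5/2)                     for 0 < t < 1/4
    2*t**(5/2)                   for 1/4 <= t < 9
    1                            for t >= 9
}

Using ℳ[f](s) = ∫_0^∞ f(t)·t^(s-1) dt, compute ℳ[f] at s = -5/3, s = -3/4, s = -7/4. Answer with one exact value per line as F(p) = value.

F(-5/3) = 2**(1/3)*(-81 + 973*6**(2/3))/270
F(-3/4) = sqrt(2)*(-27 + 11720*sqrt(6))/756
F(-7/4) = sqrt(2)*(-189 + 2270*sqrt(6))/567

peel off the shared t-power: sqrt(t) on [0, 1/4); 2*sqrt(t) on [1/4, 9); t**(-2) on [9, ∞)
strip the power substitution: t on [0, 1/2); 2*t on [1/2, 3); t**(-4) on [3, ∞)
integrate the 3 segments split at 1/4, 9, then add the results
for t in [0, 1/4): the term is ∫ t**(5/2)·t^(s-1)
segment 1/4 to 9 holds 2*t**(5/2); add its integral
on [9, ∞): add ∫ 1·t^(s-1) dt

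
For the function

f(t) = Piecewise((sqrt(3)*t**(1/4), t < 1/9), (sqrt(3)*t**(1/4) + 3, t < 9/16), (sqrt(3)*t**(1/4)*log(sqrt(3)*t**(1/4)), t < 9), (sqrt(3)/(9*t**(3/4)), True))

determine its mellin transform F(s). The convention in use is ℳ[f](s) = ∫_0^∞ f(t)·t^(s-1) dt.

(-648*2**(4*s)*s*(4*s - 3)*(16*s**2 + 8*s + 1) - 162*2**(4*s)*(4*s - 3)*(16*s**2 + 8*s + 1) - 1296*3**(4*s)*s**2*(4*s - 3)*(4*s + 1)*log(3) + 1296*3**(4*s)*s**2*(4*s - 3)*(4*s + 1)*log(2) - 324*3**(4*s)*s*(4*s - 3)*(4*s + 1)*log(3) + 324*3**(4*s)*s*(4*s - 3)*(4*s + 1)*log(2) + 324*3**(4*s)*s*(4*s - 3)*(4*s + 1) + 972*3**(4*s)*s*(4*s - 3)*(16*s**2 + 8*s + 1) + 162*3**(4*s)*(4*s - 3)*(16*s**2 + 8*s + 1) + 2592*6**(4*s)*s**2*(4*s - 3)*(4*s + 1)*log(3) - 648*6**(4*s)*s*(4*s - 3)*(4*s + 1) + 648*6**(4*s)*s*(4*s - 3)*(4*s + 1)*log(3) - 8*6**(4*s)*s*(4*s + 1)*(16*s**2 + 8*s + 1))/(54*2**(4*s)*3**(2*s)*s*(4*s - 3)*(4*s + 1)*(16*s**2 + 8*s + 1))
  -1/4 < Re(s) < 3/4

the power substitution comes off first: sqrt(3)*sqrt(t) on [0, 1/3); sqrt(3)*sqrt(t) + 3 on [1/3, 3/4); sqrt(3)*sqrt(t)*log(sqrt(3)*sqrt(t)) on [3/4, 3); …
the common scale on t comes off first: sqrt(t) on [0, 1); sqrt(t) + 3 on [1, 9/4); sqrt(t)*log(sqrt(t)) on [9/4, 9); …
remove the power substitution first: t on [0, 1); t + 3 on [1, 3/2); t*log(t) on [3/2, 3); …
integrate the 4 segments split at 1/9, 9/16, 9, then add the results
the [0, 1/9) slice contributes ∫ sqrt(3)*t**(1/4)·t^(s-1) dt
the [1/9, 9/16) slice contributes ∫ (sqrt(3)*t**(1/4) + 3)·t^(s-1) dt
segment [9/16, 9) carries sqrt(3)*t**(1/4)*log(sqrt(3)*t**(1/4)); integrate it
on [9, ∞) integrate f = sqrt(3)/(9*t**(3/4)) against the kernel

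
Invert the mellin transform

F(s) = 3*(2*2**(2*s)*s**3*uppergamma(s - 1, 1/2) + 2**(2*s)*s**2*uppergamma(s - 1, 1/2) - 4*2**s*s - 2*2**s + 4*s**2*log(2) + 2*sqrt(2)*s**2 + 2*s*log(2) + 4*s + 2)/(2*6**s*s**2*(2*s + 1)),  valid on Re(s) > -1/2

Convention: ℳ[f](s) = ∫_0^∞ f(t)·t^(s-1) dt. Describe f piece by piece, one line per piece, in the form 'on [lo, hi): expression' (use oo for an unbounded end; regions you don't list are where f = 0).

on [0, 1/6): 3*sqrt(3)*sqrt(t)
on [1/6, 1/3): 3*log(3*t)
on [1/3, oo): exp(-3*t/2)/t

back out the shared t-power: 3*sqrt(3)*t**(3/2) on [0, 1/6); 3*t*log(3*t) on [1/6, 1/3); exp(-3*t/2) on [1/3, ∞)
remove the common scale on t first: t**(3/2) on [0, 1/2); t*log(t) on [1/2, 1); exp(-t/2) on [1, ∞)
slice at 1/6, 1/3, transform all 3 pieces, and sum them
over [0, 1/6), the kernel integral of 3*sqrt(3)*sqrt(t) enters the sum
on [1/6, 1/3): add ∫ 3*log(3*t)·t^(s-1) dt
segment 1/3 to ∞ holds exp(-3*t/2)/t; add its integral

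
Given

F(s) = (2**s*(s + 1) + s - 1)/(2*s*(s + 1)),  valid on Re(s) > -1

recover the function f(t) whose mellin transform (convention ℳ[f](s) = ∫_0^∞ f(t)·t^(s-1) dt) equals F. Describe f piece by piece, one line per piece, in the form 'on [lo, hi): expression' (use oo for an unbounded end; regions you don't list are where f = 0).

on [0, 1): t
on [1, 2): 1/2

linearity at 1 turns ℳ[f](s) into 2 summed integrals
∫ t·t^(s-1) over [0, 1)
∫ over [1, 2) of 1/2·t^(s-1) joins the sum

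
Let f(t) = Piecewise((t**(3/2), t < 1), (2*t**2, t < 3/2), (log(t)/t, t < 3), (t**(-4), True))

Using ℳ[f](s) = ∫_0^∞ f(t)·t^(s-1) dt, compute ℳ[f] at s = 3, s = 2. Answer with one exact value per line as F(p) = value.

F(3) = 9*log(2)/8 + 271/180 + 27*log(3)/8
F(2) = 1759/2016 + 3*log(2)/2 + 3*log(3)/2

along the cuts 1, 3/2, 3, ℳ[f](s) splits into 4 integrals
[0, 1) adds the kernel integral of t**(3/2)
[1, 3/2) adds the kernel integral of 2*t**2
∫ over [3/2, 3) of log(t)/t·t^(s-1) joins the sum
over [3, ∞), the kernel integral of t**(-4) enters the sum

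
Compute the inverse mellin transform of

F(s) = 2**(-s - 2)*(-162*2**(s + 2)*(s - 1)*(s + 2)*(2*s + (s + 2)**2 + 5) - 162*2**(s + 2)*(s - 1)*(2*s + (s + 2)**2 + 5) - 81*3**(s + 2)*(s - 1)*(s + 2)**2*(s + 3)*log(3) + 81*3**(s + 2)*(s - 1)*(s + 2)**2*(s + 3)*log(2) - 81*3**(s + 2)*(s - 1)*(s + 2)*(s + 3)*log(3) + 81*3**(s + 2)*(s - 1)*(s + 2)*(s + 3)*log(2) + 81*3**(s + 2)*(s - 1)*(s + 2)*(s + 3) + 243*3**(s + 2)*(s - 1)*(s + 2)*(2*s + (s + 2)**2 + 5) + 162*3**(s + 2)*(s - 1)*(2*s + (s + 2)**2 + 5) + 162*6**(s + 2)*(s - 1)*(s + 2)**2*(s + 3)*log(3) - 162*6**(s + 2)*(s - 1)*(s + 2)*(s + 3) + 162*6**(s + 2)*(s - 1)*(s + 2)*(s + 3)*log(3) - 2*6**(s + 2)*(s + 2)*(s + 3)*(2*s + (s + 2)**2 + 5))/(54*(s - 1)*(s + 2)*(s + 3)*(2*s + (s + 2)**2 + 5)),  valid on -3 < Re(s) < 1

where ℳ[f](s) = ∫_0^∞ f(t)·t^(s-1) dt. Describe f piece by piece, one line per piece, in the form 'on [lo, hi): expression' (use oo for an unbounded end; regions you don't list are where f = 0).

on [0, 1): t**3
on [1, 3/2): t**2*(t + 3)
on [3/2, 3): t**3*log(t)
on [3, oo): 1/t

reversing the shared t-power: t on [0, 1); t + 3 on [1, 3/2); t*log(t) on [3/2, 3); …
integrate the 4 segments split at 1, 3/2, 3, then add the results
on [0, 1) integrate f = t**3 against the kernel
the [1, 3/2) slice contributes ∫ t**2*(t + 3)·t^(s-1) dt
for t in [3/2, 3): the term is ∫ t**3*log(t)·t^(s-1)
[3, ∞) adds the kernel integral of 1/t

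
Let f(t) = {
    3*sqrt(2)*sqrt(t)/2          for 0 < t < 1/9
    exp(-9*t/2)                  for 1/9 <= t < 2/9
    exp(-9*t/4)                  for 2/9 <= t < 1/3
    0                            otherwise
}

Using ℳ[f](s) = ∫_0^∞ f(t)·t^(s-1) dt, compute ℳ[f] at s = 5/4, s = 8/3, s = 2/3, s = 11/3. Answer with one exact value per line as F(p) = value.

back out the common scale on t: sqrt(3)*sqrt(t) on [0, 1/6); exp(-3*t) on [1/6, 1/3); exp(-3*t/2) on [1/3, 1/2)
remove the common scale on t first: sqrt(t) on [0, 1/2); exp(-t) on [1/2, 1); exp(-t/2) on [1, 3/2)
decompose at 1/9, 2/9; ℳ[f](s) sums the 3 pieces' integrals
segment 0 to 1/9 holds 3*sqrt(2)*sqrt(t)/2; add its integral
∫ exp(-9*t/2)·t^(s-1) over [1/9, 2/9)
over [2/9, 1/3), the kernel integral of exp(-9*t/4) enters the sum

F(5/4) = 2*sqrt(3)*(-14*sqrt(2)*uppergamma(5/4, 3/4) - 7*2**(1/4)*uppergamma(5/4, 1) + sqrt(2) + 7*2**(1/4)*uppergamma(5/4, 1/2) + 14*sqrt(2)*uppergamma(5/4, 1/2))/189
F(8/3) = 3**(2/3)*(-608*2**(1/3)*uppergamma(8/3, 3/4) - 76*2**(2/3)*uppergamma(8/3, 1) + 3*sqrt(2) + 76*2**(2/3)*uppergamma(8/3, 1/2) + 608*2**(1/3)*uppergamma(8/3, 1/2))/13851
F(2/3) = 3**(2/3)*(-14*2**(1/3)*uppergamma(2/3, 3/4) - 7*2**(2/3)*uppergamma(2/3, 1) + 3*sqrt(2) + 7*2**(2/3)*uppergamma(2/3, 1/2) + 14*2**(1/3)*uppergamma(2/3, 1/2))/63
F(11/3) = 3**(2/3)*(-3200*2**(1/3)*uppergamma(11/3, 3/4) - 200*2**(2/3)*uppergamma(11/3, 1) + 3*sqrt(2) + 200*2**(2/3)*uppergamma(11/3, 1/2) + 3200*2**(1/3)*uppergamma(11/3, 1/2))/164025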